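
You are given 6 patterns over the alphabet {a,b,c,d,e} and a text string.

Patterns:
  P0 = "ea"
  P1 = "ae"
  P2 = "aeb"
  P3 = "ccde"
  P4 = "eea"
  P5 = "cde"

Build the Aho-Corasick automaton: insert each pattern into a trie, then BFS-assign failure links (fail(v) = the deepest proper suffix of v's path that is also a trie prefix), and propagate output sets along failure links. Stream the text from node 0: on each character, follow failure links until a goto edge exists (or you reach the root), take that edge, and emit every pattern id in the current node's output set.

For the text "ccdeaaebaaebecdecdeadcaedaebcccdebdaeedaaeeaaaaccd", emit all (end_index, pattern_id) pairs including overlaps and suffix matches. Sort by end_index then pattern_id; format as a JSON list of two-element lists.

Build automaton:
Trie (insert patterns):
  n0 'ε': a→3 c→6 e→1
  n1 'e': a→2 e→10
  n2 'ea': ·  ←P0
  n3 'a': e→4
  n4 'ae': b→5  ←P1
  n5 'aeb': ·  ←P2
  n6 'c': c→7 d→12
  n7 'cc': d→8
  n8 'ccd': e→9
  n9 'ccde': ·  ←P3
  n10 'ee': a→11
  n11 'eea': ·  ←P4
  n12 'cd': e→13
  n13 'cde': ·  ←P5

Failure links (BFS by depth):
  n1('e'): parent n0 fail=0; on 'e' 0 → fail=0;  out ∅∪∅=∅
  n3('a'): parent n0 fail=0; on 'a' 0 → fail=0;  out ∅∪∅=∅
  n6('c'): parent n0 fail=0; on 'c' 0 → fail=0;  out ∅∪∅=∅
  n2('ea'): parent n1 fail=0; on 'a' 0 → fail=3;  out {0}∪∅={0}
  n4('ae'): parent n3 fail=0; on 'e' 0 → fail=1;  out {1}∪∅={1}
  n7('cc'): parent n6 fail=0; on 'c' 0 → fail=6;  out ∅∪∅=∅
  n10('ee'): parent n1 fail=0; on 'e' 0 → fail=1;  out ∅∪∅=∅
  n12('cd'): parent n6 fail=0; on 'd' 0 → fail=0;  out ∅∪∅=∅
  n5('aeb'): parent n4 fail=1; on 'b' 1→0 → fail=0;  out {2}∪∅={2}
  n8('ccd'): parent n7 fail=6; on 'd' 6 → fail=12;  out ∅∪∅=∅
  n11('eea'): parent n10 fail=1; on 'a' 1 → fail=2;  out {4}∪{0}={0,4}
  n13('cde'): parent n12 fail=0; on 'e' 0 → fail=1;  out {5}∪∅={5}
  n9('ccde'): parent n8 fail=12; on 'e' 12 → fail=13;  out {3}∪{5}={3,5}

Run:
i=0 'c': node 0→6
i=1 'c': node 6→7
i=2 'd': node 7→8
i=3 'e': node 8→9  ** P3@[0:3],P5@[1:3]
i=4 'a': node 9→2 (fail-walked)  ** P0@[3:4]
i=5 'a': node 2→3 (fail-walked)
i=6 'e': node 3→4  ** P1@[5:6]
i=7 'b': node 4→5  ** P2@[5:7]
i=8 'a': node 5→3 (fail-walked)
i=9 'a': node 3→3 (fail-walked)
i=10 'e': node 3→4  ** P1@[9:10]
i=11 'b': node 4→5  ** P2@[9:11]
i=12 'e': node 5→1 (fail-walked)
i=13 'c': node 1→6 (fail-walked)
i=14 'd': node 6→12
i=15 'e': node 12→13  ** P5@[13:15]
i=16 'c': node 13→6 (fail-walked)
i=17 'd': node 6→12
i=18 'e': node 12→13  ** P5@[16:18]
i=19 'a': node 13→2 (fail-walked)  ** P0@[18:19]
i=20 'd': node 2→0 (fail-walked)
i=21 'c': node 0→6
i=22 'a': node 6→3 (fail-walked)
i=23 'e': node 3→4  ** P1@[22:23]
i=24 'd': node 4→0 (fail-walked)
i=25 'a': node 0→3
i=26 'e': node 3→4  ** P1@[25:26]
i=27 'b': node 4→5  ** P2@[25:27]
i=28 'c': node 5→6 (fail-walked)
i=29 'c': node 6→7
i=30 'c': node 7→7 (fail-walked)
i=31 'd': node 7→8
i=32 'e': node 8→9  ** P3@[29:32],P5@[30:32]
i=33 'b': node 9→0 (fail-walked)
i=34 'd': node 0→0
i=35 'a': node 0→3
i=36 'e': node 3→4  ** P1@[35:36]
i=37 'e': node 4→10 (fail-walked)
i=38 'd': node 10→0 (fail-walked)
i=39 'a': node 0→3
i=40 'a': node 3→3 (fail-walked)
i=41 'e': node 3→4  ** P1@[40:41]
i=42 'e': node 4→10 (fail-walked)
i=43 'a': node 10→11  ** P0@[42:43],P4@[41:43]
i=44 'a': node 11→3 (fail-walked)
i=45 'a': node 3→3 (fail-walked)
i=46 'a': node 3→3 (fail-walked)
i=47 'c': node 3→6 (fail-walked)
i=48 'c': node 6→7
i=49 'd': node 7→8

All matches (sorted): [[3,3],[3,5],[4,0],[6,1],[7,2],[10,1],[11,2],[15,5],[18,5],[19,0],[23,1],[26,1],[27,2],[32,3],[32,5],[36,1],[41,1],[43,0],[43,4]]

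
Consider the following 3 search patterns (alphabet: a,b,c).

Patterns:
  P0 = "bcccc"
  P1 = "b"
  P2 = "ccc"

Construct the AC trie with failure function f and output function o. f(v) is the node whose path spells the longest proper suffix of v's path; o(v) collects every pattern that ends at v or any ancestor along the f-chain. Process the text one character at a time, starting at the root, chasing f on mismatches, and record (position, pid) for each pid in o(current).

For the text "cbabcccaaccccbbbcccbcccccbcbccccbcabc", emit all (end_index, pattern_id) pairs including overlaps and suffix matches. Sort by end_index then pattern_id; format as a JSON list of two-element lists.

Construct AC machine:
Trie (insert patterns):
  n0 'ε': b→1 c→6
  n1 'b': c→2  [P1 ends]
  n2 'bc': c→3
  n3 'bcc': c→4
  n4 'bccc': c→5
  n5 'bcccc': ·  [P0 ends]
  n6 'c': c→7
  n7 'cc': c→8
  n8 'ccc': ·  [P2 ends]

BFS fail/out derivation:
  n1('b'): parent n0 fail=0; on 'b' 0 → fail=0;  out {1}∪∅={1}
  n6('c'): parent n0 fail=0; on 'c' 0 → fail=0;  out ∅∪∅=∅
  n2('bc'): parent n1 fail=0; on 'c' 0 → fail=6;  out ∅∪∅=∅
  n7('cc'): parent n6 fail=0; on 'c' 0 → fail=6;  out ∅∪∅=∅
  n3('bcc'): parent n2 fail=6; on 'c' 6 → fail=7;  out ∅∪∅=∅
  n8('ccc'): parent n7 fail=6; on 'c' 6 → fail=7;  out {2}∪∅={2}
  n4('bccc'): parent n3 fail=7; on 'c' 7 → fail=8;  out ∅∪{2}={2}
  n5('bcccc'): parent n4 fail=8; on 'c' 8→7 → fail=8;  out {0}∪{2}={0,2}

Run:
i=0 'c': node 0→6
i=1 'b': node 6→1 ·f  emit P1@[1:1]
i=2 'a': node 1→0 ·f
i=3 'b': node 0→1  emit P1@[3:3]
i=4 'c': node 1→2
i=5 'c': node 2→3
i=6 'c': node 3→4  emit P2@[4:6]
i=7 'a': node 4→0 ·f
i=8 'a': node 0→0
i=9 'c': node 0→6
i=10 'c': node 6→7
i=11 'c': node 7→8  emit P2@[9:11]
i=12 'c': node 8→8 ·f  emit P2@[10:12]
i=13 'b': node 8→1 ·f  emit P1@[13:13]
i=14 'b': node 1→1 ·f  emit P1@[14:14]
i=15 'b': node 1→1 ·f  emit P1@[15:15]
i=16 'c': node 1→2
i=17 'c': node 2→3
i=18 'c': node 3→4  emit P2@[16:18]
i=19 'b': node 4→1 ·f  emit P1@[19:19]
i=20 'c': node 1→2
i=21 'c': node 2→3
i=22 'c': node 3→4  emit P2@[20:22]
i=23 'c': node 4→5  emit P0@[19:23],P2@[21:23]
i=24 'c': node 5→8 ·f  emit P2@[22:24]
i=25 'b': node 8→1 ·f  emit P1@[25:25]
i=26 'c': node 1→2
i=27 'b': node 2→1 ·f  emit P1@[27:27]
i=28 'c': node 1→2
i=29 'c': node 2→3
i=30 'c': node 3→4  emit P2@[28:30]
i=31 'c': node 4→5  emit P0@[27:31],P2@[29:31]
i=32 'b': node 5→1 ·f  emit P1@[32:32]
i=33 'c': node 1→2
i=34 'a': node 2→0 ·f
i=35 'b': node 0→1  emit P1@[35:35]
i=36 'c': node 1→2

All matches (sorted): [[1,1],[3,1],[6,2],[11,2],[12,2],[13,1],[14,1],[15,1],[18,2],[19,1],[22,2],[23,0],[23,2],[24,2],[25,1],[27,1],[30,2],[31,0],[31,2],[32,1],[35,1]]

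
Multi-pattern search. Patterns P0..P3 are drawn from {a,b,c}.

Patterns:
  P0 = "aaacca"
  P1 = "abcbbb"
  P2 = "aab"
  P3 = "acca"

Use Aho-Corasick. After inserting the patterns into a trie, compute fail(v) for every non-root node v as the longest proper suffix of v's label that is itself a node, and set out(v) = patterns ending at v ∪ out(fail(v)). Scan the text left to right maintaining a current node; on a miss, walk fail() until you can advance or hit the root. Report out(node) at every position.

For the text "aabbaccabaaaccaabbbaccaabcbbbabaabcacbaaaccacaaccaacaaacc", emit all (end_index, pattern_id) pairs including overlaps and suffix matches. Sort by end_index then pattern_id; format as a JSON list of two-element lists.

Construct AC machine:
Trie nodes:
  0='ε' goto a→1
  1='a' goto a→2 b→7 c→13
  2='aa' goto a→3 b→12
  3='aaa' goto c→4
  4='aaac' goto c→5
  5='aaacc' goto a→6
  6='aaacca' goto ·  [P0 ends]
  7='ab' goto c→8
  8='abc' goto b→9
  9='abcb' goto b→10
  10='abcbb' goto b→11
  11='abcbbb' goto ·  [P1 ends]
  12='aab' goto ·  [P2 ends]
  13='ac' goto c→14
  14='acc' goto a→15
  15='acca' goto ·  [P3 ends]

Failure links (BFS by depth):
  fail(1) 'a': from fail(0)=0 chase 'a': 0 ⇒ 0;  out=∅∪out(0)=∅
  fail(2) 'aa': from fail(1)=0 chase 'a': 0 ⇒ 1;  out=∅∪out(1)=∅
  fail(7) 'ab': from fail(1)=0 chase 'b': 0 ⇒ 0;  out=∅∪out(0)=∅
  fail(13) 'ac': from fail(1)=0 chase 'c': 0 ⇒ 0;  out=∅∪out(0)=∅
  fail(3) 'aaa': from fail(2)=1 chase 'a': 1 ⇒ 2;  out=∅∪out(2)=∅
  fail(8) 'abc': from fail(7)=0 chase 'c': 0 ⇒ 0;  out=∅∪out(0)=∅
  fail(12) 'aab': from fail(2)=1 chase 'b': 1 ⇒ 7;  out={2}∪out(7)={2}
  fail(14) 'acc': from fail(13)=0 chase 'c': 0 ⇒ 0;  out=∅∪out(0)=∅
  fail(4) 'aaac': from fail(3)=2 chase 'c': 2→1 ⇒ 13;  out=∅∪out(13)=∅
  fail(9) 'abcb': from fail(8)=0 chase 'b': 0 ⇒ 0;  out=∅∪out(0)=∅
  fail(15) 'acca': from fail(14)=0 chase 'a': 0 ⇒ 1;  out={3}∪out(1)={3}
  fail(5) 'aaacc': from fail(4)=13 chase 'c': 13 ⇒ 14;  out=∅∪out(14)=∅
  fail(10) 'abcbb': from fail(9)=0 chase 'b': 0 ⇒ 0;  out=∅∪out(0)=∅
  fail(6) 'aaacca': from fail(5)=14 chase 'a': 14 ⇒ 15;  out={0}∪out(15)={0,3}
  fail(11) 'abcbbb': from fail(10)=0 chase 'b': 0 ⇒ 0;  out={1}∪out(0)={1}

Run:
pos 0 'a': at 1
pos 1 'a': at 2
pos 2 'b': at 12  emit P2@[0:2]
pos 3 'b': at 0 ·f
pos 4 'a': at 1
pos 5 'c': at 13
pos 6 'c': at 14
pos 7 'a': at 15  emit P3@[4:7]
pos 8 'b': at 7 ·f
pos 9 'a': at 1 ·f
pos 10 'a': at 2
pos 11 'a': at 3
pos 12 'c': at 4
pos 13 'c': at 5
pos 14 'a': at 6  emit P0@[9:14],P3@[11:14]
pos 15 'a': at 2 ·f
pos 16 'b': at 12  emit P2@[14:16]
pos 17 'b': at 0 ·f
pos 18 'b': at 0
pos 19 'a': at 1
pos 20 'c': at 13
pos 21 'c': at 14
pos 22 'a': at 15  emit P3@[19:22]
pos 23 'a': at 2 ·f
pos 24 'b': at 12  emit P2@[22:24]
pos 25 'c': at 8 ·f
pos 26 'b': at 9
pos 27 'b': at 10
pos 28 'b': at 11  emit P1@[23:28]
pos 29 'a': at 1 ·f
pos 30 'b': at 7
pos 31 'a': at 1 ·f
pos 32 'a': at 2
pos 33 'b': at 12  emit P2@[31:33]
pos 34 'c': at 8 ·f
pos 35 'a': at 1 ·f
pos 36 'c': at 13
pos 37 'b': at 0 ·f
pos 38 'a': at 1
pos 39 'a': at 2
pos 40 'a': at 3
pos 41 'c': at 4
pos 42 'c': at 5
pos 43 'a': at 6  emit P0@[38:43],P3@[40:43]
pos 44 'c': at 13 ·f
pos 45 'a': at 1 ·f
pos 46 'a': at 2
pos 47 'c': at 13 ·f
pos 48 'c': at 14
pos 49 'a': at 15  emit P3@[46:49]
pos 50 'a': at 2 ·f
pos 51 'c': at 13 ·f
pos 52 'a': at 1 ·f
pos 53 'a': at 2
pos 54 'a': at 3
pos 55 'c': at 4
pos 56 'c': at 5

All matches (sorted): [[2,2],[7,3],[14,0],[14,3],[16,2],[22,3],[24,2],[28,1],[33,2],[43,0],[43,3],[49,3]]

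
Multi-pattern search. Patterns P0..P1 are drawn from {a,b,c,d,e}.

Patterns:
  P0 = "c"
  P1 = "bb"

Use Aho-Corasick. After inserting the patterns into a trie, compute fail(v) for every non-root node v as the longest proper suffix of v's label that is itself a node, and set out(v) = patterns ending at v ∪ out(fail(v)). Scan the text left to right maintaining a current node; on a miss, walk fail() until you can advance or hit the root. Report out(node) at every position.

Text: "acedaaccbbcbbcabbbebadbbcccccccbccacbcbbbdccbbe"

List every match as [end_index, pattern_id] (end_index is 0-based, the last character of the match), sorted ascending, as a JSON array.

Build automaton:
Trie nodes:
  0='ε' goto b→2 c→1
  1='c' goto ·  ←P0
  2='b' goto b→3
  3='bb' goto ·  ←P1

BFS fail/out derivation:
  fail(1) 'c': from fail(0)=0 chase 'c': 0 ⇒ 0;  out={0}∪out(0)={0}
  fail(2) 'b': from fail(0)=0 chase 'b': 0 ⇒ 0;  out=∅∪out(0)=∅
  fail(3) 'bb': from fail(2)=0 chase 'b': 0 ⇒ 2;  out={1}∪out(2)={1}

Scan:
i=0 'a': node 0→0
i=1 'c': node 0→1  ** P0@[1:1]
i=2 'e': node 1→0 (via fail)
i=3 'd': node 0→0
i=4 'a': node 0→0
i=5 'a': node 0→0
i=6 'c': node 0→1  ** P0@[6:6]
i=7 'c': node 1→1 (via fail)  ** P0@[7:7]
i=8 'b': node 1→2 (via fail)
i=9 'b': node 2→3  ** P1@[8:9]
i=10 'c': node 3→1 (via fail)  ** P0@[10:10]
i=11 'b': node 1→2 (via fail)
i=12 'b': node 2→3  ** P1@[11:12]
i=13 'c': node 3→1 (via fail)  ** P0@[13:13]
i=14 'a': node 1→0 (via fail)
i=15 'b': node 0→2
i=16 'b': node 2→3  ** P1@[15:16]
i=17 'b': node 3→3 (via fail)  ** P1@[16:17]
i=18 'e': node 3→0 (via fail)
i=19 'b': node 0→2
i=20 'a': node 2→0 (via fail)
i=21 'd': node 0→0
i=22 'b': node 0→2
i=23 'b': node 2→3  ** P1@[22:23]
i=24 'c': node 3→1 (via fail)  ** P0@[24:24]
i=25 'c': node 1→1 (via fail)  ** P0@[25:25]
i=26 'c': node 1→1 (via fail)  ** P0@[26:26]
i=27 'c': node 1→1 (via fail)  ** P0@[27:27]
i=28 'c': node 1→1 (via fail)  ** P0@[28:28]
i=29 'c': node 1→1 (via fail)  ** P0@[29:29]
i=30 'c': node 1→1 (via fail)  ** P0@[30:30]
i=31 'b': node 1→2 (via fail)
i=32 'c': node 2→1 (via fail)  ** P0@[32:32]
i=33 'c': node 1→1 (via fail)  ** P0@[33:33]
i=34 'a': node 1→0 (via fail)
i=35 'c': node 0→1  ** P0@[35:35]
i=36 'b': node 1→2 (via fail)
i=37 'c': node 2→1 (via fail)  ** P0@[37:37]
i=38 'b': node 1→2 (via fail)
i=39 'b': node 2→3  ** P1@[38:39]
i=40 'b': node 3→3 (via fail)  ** P1@[39:40]
i=41 'd': node 3→0 (via fail)
i=42 'c': node 0→1  ** P0@[42:42]
i=43 'c': node 1→1 (via fail)  ** P0@[43:43]
i=44 'b': node 1→2 (via fail)
i=45 'b': node 2→3  ** P1@[44:45]
i=46 'e': node 3→0 (via fail)

All matches (sorted): [[1,0],[6,0],[7,0],[9,1],[10,0],[12,1],[13,0],[16,1],[17,1],[23,1],[24,0],[25,0],[26,0],[27,0],[28,0],[29,0],[30,0],[32,0],[33,0],[35,0],[37,0],[39,1],[40,1],[42,0],[43,0],[45,1]]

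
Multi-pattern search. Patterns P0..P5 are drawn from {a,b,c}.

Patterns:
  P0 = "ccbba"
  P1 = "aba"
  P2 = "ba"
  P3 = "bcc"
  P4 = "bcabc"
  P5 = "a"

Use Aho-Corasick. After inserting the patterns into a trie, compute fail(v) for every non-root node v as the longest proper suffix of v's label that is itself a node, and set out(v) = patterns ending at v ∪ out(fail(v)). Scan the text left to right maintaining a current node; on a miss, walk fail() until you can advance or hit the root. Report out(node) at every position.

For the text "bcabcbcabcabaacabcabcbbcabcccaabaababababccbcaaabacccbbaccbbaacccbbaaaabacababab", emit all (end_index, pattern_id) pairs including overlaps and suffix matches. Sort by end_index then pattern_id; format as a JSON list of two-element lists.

Construct AC machine:
Trie (insert patterns):
  0='ε' goto a→6 b→9 c→1
  1='c' goto c→2
  2='cc' goto b→3
  3='ccb' goto b→4
  4='ccbb' goto a→5
  5='ccbba' goto ·  [P0 ends]
  6='a' goto b→7  [P5 ends]
  7='ab' goto a→8
  8='aba' goto ·  [P1 ends]
  9='b' goto a→10 c→11
  10='ba' goto ·  [P2 ends]
  11='bc' goto a→13 c→12
  12='bcc' goto ·  [P3 ends]
  13='bca' goto b→14
  14='bcab' goto c→15
  15='bcabc' goto ·  [P4 ends]

BFS fail/out derivation:
  n1('c'): parent n0 fail=0; on 'c' 0 → fail=0;  out ∅∪∅=∅
  n6('a'): parent n0 fail=0; on 'a' 0 → fail=0;  out {5}∪∅={5}
  n9('b'): parent n0 fail=0; on 'b' 0 → fail=0;  out ∅∪∅=∅
  n2('cc'): parent n1 fail=0; on 'c' 0 → fail=1;  out ∅∪∅=∅
  n7('ab'): parent n6 fail=0; on 'b' 0 → fail=9;  out ∅∪∅=∅
  n10('ba'): parent n9 fail=0; on 'a' 0 → fail=6;  out {2}∪{5}={2,5}
  n11('bc'): parent n9 fail=0; on 'c' 0 → fail=1;  out ∅∪∅=∅
  n3('ccb'): parent n2 fail=1; on 'b' 1→0 → fail=9;  out ∅∪∅=∅
  n8('aba'): parent n7 fail=9; on 'a' 9 → fail=10;  out {1}∪{2,5}={1,2,5}
  n12('bcc'): parent n11 fail=1; on 'c' 1 → fail=2;  out {3}∪∅={3}
  n13('bca'): parent n11 fail=1; on 'a' 1→0 → fail=6;  out ∅∪{5}={5}
  n4('ccbb'): parent n3 fail=9; on 'b' 9→0 → fail=9;  out ∅∪∅=∅
  n14('bcab'): parent n13 fail=6; on 'b' 6 → fail=7;  out ∅∪∅=∅
  n5('ccbba'): parent n4 fail=9; on 'a' 9 → fail=10;  out {0}∪{2,5}={0,2,5}
  n15('bcabc'): parent n14 fail=7; on 'c' 7→9 → fail=11;  out {4}∪∅={4}

Run:
pos 0 'b': at 9
pos 1 'c': at 11
pos 2 'a': at 13  ** P5@[2:2]
pos 3 'b': at 14
pos 4 'c': at 15  ** P4@[0:4]
pos 5 'b': at 9 (via fail)
pos 6 'c': at 11
pos 7 'a': at 13  ** P5@[7:7]
pos 8 'b': at 14
pos 9 'c': at 15  ** P4@[5:9]
pos 10 'a': at 13 (via fail)  ** P5@[10:10]
pos 11 'b': at 14
pos 12 'a': at 8 (via fail)  ** P1@[10:12],P2@[11:12],P5@[12:12]
pos 13 'a': at 6 (via fail)  ** P5@[13:13]
pos 14 'c': at 1 (via fail)
pos 15 'a': at 6 (via fail)  ** P5@[15:15]
pos 16 'b': at 7
pos 17 'c': at 11 (via fail)
pos 18 'a': at 13  ** P5@[18:18]
pos 19 'b': at 14
pos 20 'c': at 15  ** P4@[16:20]
pos 21 'b': at 9 (via fail)
pos 22 'b': at 9 (via fail)
pos 23 'c': at 11
pos 24 'a': at 13  ** P5@[24:24]
pos 25 'b': at 14
pos 26 'c': at 15  ** P4@[22:26]
pos 27 'c': at 12 (via fail)  ** P3@[25:27]
pos 28 'c': at 2 (via fail)
pos 29 'a': at 6 (via fail)  ** P5@[29:29]
pos 30 'a': at 6 (via fail)  ** P5@[30:30]
pos 31 'b': at 7
pos 32 'a': at 8  ** P1@[30:32],P2@[31:32],P5@[32:32]
pos 33 'a': at 6 (via fail)  ** P5@[33:33]
pos 34 'b': at 7
pos 35 'a': at 8  ** P1@[33:35],P2@[34:35],P5@[35:35]
pos 36 'b': at 7 (via fail)
pos 37 'a': at 8  ** P1@[35:37],P2@[36:37],P5@[37:37]
pos 38 'b': at 7 (via fail)
pos 39 'a': at 8  ** P1@[37:39],P2@[38:39],P5@[39:39]
pos 40 'b': at 7 (via fail)
pos 41 'c': at 11 (via fail)
pos 42 'c': at 12  ** P3@[40:42]
pos 43 'b': at 3 (via fail)
pos 44 'c': at 11 (via fail)
pos 45 'a': at 13  ** P5@[45:45]
pos 46 'a': at 6 (via fail)  ** P5@[46:46]
pos 47 'a': at 6 (via fail)  ** P5@[47:47]
pos 48 'b': at 7
pos 49 'a': at 8  ** P1@[47:49],P2@[48:49],P5@[49:49]
pos 50 'c': at 1 (via fail)
pos 51 'c': at 2
pos 52 'c': at 2 (via fail)
pos 53 'b': at 3
pos 54 'b': at 4
pos 55 'a': at 5  ** P0@[51:55],P2@[54:55],P5@[55:55]
pos 56 'c': at 1 (via fail)
pos 57 'c': at 2
pos 58 'b': at 3
pos 59 'b': at 4
pos 60 'a': at 5  ** P0@[56:60],P2@[59:60],P5@[60:60]
pos 61 'a': at 6 (via fail)  ** P5@[61:61]
pos 62 'c': at 1 (via fail)
pos 63 'c': at 2
pos 64 'c': at 2 (via fail)
pos 65 'b': at 3
pos 66 'b': at 4
pos 67 'a': at 5  ** P0@[63:67],P2@[66:67],P5@[67:67]
pos 68 'a': at 6 (via fail)  ** P5@[68:68]
pos 69 'a': at 6 (via fail)  ** P5@[69:69]
pos 70 'a': at 6 (via fail)  ** P5@[70:70]
pos 71 'b': at 7
pos 72 'a': at 8  ** P1@[70:72],P2@[71:72],P5@[72:72]
pos 73 'c': at 1 (via fail)
pos 74 'a': at 6 (via fail)  ** P5@[74:74]
pos 75 'b': at 7
pos 76 'a': at 8  ** P1@[74:76],P2@[75:76],P5@[76:76]
pos 77 'b': at 7 (via fail)
pos 78 'a': at 8  ** P1@[76:78],P2@[77:78],P5@[78:78]
pos 79 'b': at 7 (via fail)

Matches: [[2,5],[4,4],[7,5],[9,4],[10,5],[12,1],[12,2],[12,5],[13,5],[15,5],[18,5],[20,4],[24,5],[26,4],[27,3],[29,5],[30,5],[32,1],[32,2],[32,5],[33,5],[35,1],[35,2],[35,5],[37,1],[37,2],[37,5],[39,1],[39,2],[39,5],[42,3],[45,5],[46,5],[47,5],[49,1],[49,2],[49,5],[55,0],[55,2],[55,5],[60,0],[60,2],[60,5],[61,5],[67,0],[67,2],[67,5],[68,5],[69,5],[70,5],[72,1],[72,2],[72,5],[74,5],[76,1],[76,2],[76,5],[78,1],[78,2],[78,5]]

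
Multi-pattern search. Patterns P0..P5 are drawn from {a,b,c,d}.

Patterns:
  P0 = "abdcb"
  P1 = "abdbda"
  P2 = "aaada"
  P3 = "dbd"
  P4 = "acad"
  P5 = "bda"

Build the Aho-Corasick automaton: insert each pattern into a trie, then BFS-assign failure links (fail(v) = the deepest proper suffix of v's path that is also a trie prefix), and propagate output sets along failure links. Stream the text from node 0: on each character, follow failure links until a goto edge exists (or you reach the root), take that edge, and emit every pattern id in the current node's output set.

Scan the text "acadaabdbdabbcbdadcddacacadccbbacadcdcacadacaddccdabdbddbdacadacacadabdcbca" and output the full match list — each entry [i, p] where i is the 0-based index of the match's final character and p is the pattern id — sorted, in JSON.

Build:
Trie nodes:
  n0 'ε': a→1 b→19 d→13
  n1 'a': a→9 b→2 c→16
  n2 'ab': d→3
  n3 'abd': b→6 c→4
  n4 'abdc': b→5
  n5 'abdcb': ·  ←P0
  n6 'abdb': d→7
  n7 'abdbd': a→8
  n8 'abdbda': ·  ←P1
  n9 'aa': a→10
  n10 'aaa': d→11
  n11 'aaad': a→12
  n12 'aaada': ·  ←P2
  n13 'd': b→14
  n14 'db': d→15
  n15 'dbd': ·  ←P3
  n16 'ac': a→17
  n17 'aca': d→18
  n18 'acad': ·  ←P4
  n19 'b': d→20
  n20 'bd': a→21
  n21 'bda': ·  ←P5

Failure links (BFS by depth):
  fail(1) 'a': from fail(0)=0 chase 'a': 0 ⇒ 0;  out=∅∪out(0)=∅
  fail(13) 'd': from fail(0)=0 chase 'd': 0 ⇒ 0;  out=∅∪out(0)=∅
  fail(19) 'b': from fail(0)=0 chase 'b': 0 ⇒ 0;  out=∅∪out(0)=∅
  fail(2) 'ab': from fail(1)=0 chase 'b': 0 ⇒ 19;  out=∅∪out(19)=∅
  fail(9) 'aa': from fail(1)=0 chase 'a': 0 ⇒ 1;  out=∅∪out(1)=∅
  fail(14) 'db': from fail(13)=0 chase 'b': 0 ⇒ 19;  out=∅∪out(19)=∅
  fail(16) 'ac': from fail(1)=0 chase 'c': 0 ⇒ 0;  out=∅∪out(0)=∅
  fail(20) 'bd': from fail(19)=0 chase 'd': 0 ⇒ 13;  out=∅∪out(13)=∅
  fail(3) 'abd': from fail(2)=19 chase 'd': 19 ⇒ 20;  out=∅∪out(20)=∅
  fail(10) 'aaa': from fail(9)=1 chase 'a': 1 ⇒ 9;  out=∅∪out(9)=∅
  fail(15) 'dbd': from fail(14)=19 chase 'd': 19 ⇒ 20;  out={3}∪out(20)={3}
  fail(17) 'aca': from fail(16)=0 chase 'a': 0 ⇒ 1;  out=∅∪out(1)=∅
  fail(21) 'bda': from fail(20)=13 chase 'a': 13→0 ⇒ 1;  out={5}∪out(1)={5}
  fail(4) 'abdc': from fail(3)=20 chase 'c': 20→13→0 ⇒ 0;  out=∅∪out(0)=∅
  fail(6) 'abdb': from fail(3)=20 chase 'b': 20→13 ⇒ 14;  out=∅∪out(14)=∅
  fail(11) 'aaad': from fail(10)=9 chase 'd': 9→1→0 ⇒ 13;  out=∅∪out(13)=∅
  fail(18) 'acad': from fail(17)=1 chase 'd': 1→0 ⇒ 13;  out={4}∪out(13)={4}
  fail(5) 'abdcb': from fail(4)=0 chase 'b': 0 ⇒ 19;  out={0}∪out(19)={0}
  fail(7) 'abdbd': from fail(6)=14 chase 'd': 14 ⇒ 15;  out=∅∪out(15)={3}
  fail(12) 'aaada': from fail(11)=13 chase 'a': 13→0 ⇒ 1;  out={2}∪out(1)={2}
  fail(8) 'abdbda': from fail(7)=15 chase 'a': 15→20 ⇒ 21;  out={1}∪out(21)={1,5}

Scan:
[0] read 'a'  n0⇒n1
[1] read 'c'  n1⇒n16
[2] read 'a'  n16⇒n17
[3] read 'd'  n17⇒n18  → match P4@[0:3]
[4] read 'a'  n18⇒n1 (fail-walked)
[5] read 'a'  n1⇒n9
[6] read 'b'  n9⇒n2 (fail-walked)
[7] read 'd'  n2⇒n3
[8] read 'b'  n3⇒n6
[9] read 'd'  n6⇒n7  → match P3@[7:9]
[10] read 'a'  n7⇒n8  → match P1@[5:10],P5@[8:10]
[11] read 'b'  n8⇒n2 (fail-walked)
[12] read 'b'  n2⇒n19 (fail-walked)
[13] read 'c'  n19⇒n0 (fail-walked)
[14] read 'b'  n0⇒n19
[15] read 'd'  n19⇒n20
[16] read 'a'  n20⇒n21  → match P5@[14:16]
[17] read 'd'  n21⇒n13 (fail-walked)
[18] read 'c'  n13⇒n0 (fail-walked)
[19] read 'd'  n0⇒n13
[20] read 'd'  n13⇒n13 (fail-walked)
[21] read 'a'  n13⇒n1 (fail-walked)
[22] read 'c'  n1⇒n16
[23] read 'a'  n16⇒n17
[24] read 'c'  n17⇒n16 (fail-walked)
[25] read 'a'  n16⇒n17
[26] read 'd'  n17⇒n18  → match P4@[23:26]
[27] read 'c'  n18⇒n0 (fail-walked)
[28] read 'c'  n0⇒n0
[29] read 'b'  n0⇒n19
[30] read 'b'  n19⇒n19 (fail-walked)
[31] read 'a'  n19⇒n1 (fail-walked)
[32] read 'c'  n1⇒n16
[33] read 'a'  n16⇒n17
[34] read 'd'  n17⇒n18  → match P4@[31:34]
[35] read 'c'  n18⇒n0 (fail-walked)
[36] read 'd'  n0⇒n13
[37] read 'c'  n13⇒n0 (fail-walked)
[38] read 'a'  n0⇒n1
[39] read 'c'  n1⇒n16
[40] read 'a'  n16⇒n17
[41] read 'd'  n17⇒n18  → match P4@[38:41]
[42] read 'a'  n18⇒n1 (fail-walked)
[43] read 'c'  n1⇒n16
[44] read 'a'  n16⇒n17
[45] read 'd'  n17⇒n18  → match P4@[42:45]
[46] read 'd'  n18⇒n13 (fail-walked)
[47] read 'c'  n13⇒n0 (fail-walked)
[48] read 'c'  n0⇒n0
[49] read 'd'  n0⇒n13
[50] read 'a'  n13⇒n1 (fail-walked)
[51] read 'b'  n1⇒n2
[52] read 'd'  n2⇒n3
[53] read 'b'  n3⇒n6
[54] read 'd'  n6⇒n7  → match P3@[52:54]
[55] read 'd'  n7⇒n13 (fail-walked)
[56] read 'b'  n13⇒n14
[57] read 'd'  n14⇒n15  → match P3@[55:57]
[58] read 'a'  n15⇒n21 (fail-walked)  → match P5@[56:58]
[59] read 'c'  n21⇒n16 (fail-walked)
[60] read 'a'  n16⇒n17
[61] read 'd'  n17⇒n18  → match P4@[58:61]
[62] read 'a'  n18⇒n1 (fail-walked)
[63] read 'c'  n1⇒n16
[64] read 'a'  n16⇒n17
[65] read 'c'  n17⇒n16 (fail-walked)
[66] read 'a'  n16⇒n17
[67] read 'd'  n17⇒n18  → match P4@[64:67]
[68] read 'a'  n18⇒n1 (fail-walked)
[69] read 'b'  n1⇒n2
[70] read 'd'  n2⇒n3
[71] read 'c'  n3⇒n4
[72] read 'b'  n4⇒n5  → match P0@[68:72]
[73] read 'c'  n5⇒n0 (fail-walked)
[74] read 'a'  n0⇒n1

Result: [[3,4],[9,3],[10,1],[10,5],[16,5],[26,4],[34,4],[41,4],[45,4],[54,3],[57,3],[58,5],[61,4],[67,4],[72,0]]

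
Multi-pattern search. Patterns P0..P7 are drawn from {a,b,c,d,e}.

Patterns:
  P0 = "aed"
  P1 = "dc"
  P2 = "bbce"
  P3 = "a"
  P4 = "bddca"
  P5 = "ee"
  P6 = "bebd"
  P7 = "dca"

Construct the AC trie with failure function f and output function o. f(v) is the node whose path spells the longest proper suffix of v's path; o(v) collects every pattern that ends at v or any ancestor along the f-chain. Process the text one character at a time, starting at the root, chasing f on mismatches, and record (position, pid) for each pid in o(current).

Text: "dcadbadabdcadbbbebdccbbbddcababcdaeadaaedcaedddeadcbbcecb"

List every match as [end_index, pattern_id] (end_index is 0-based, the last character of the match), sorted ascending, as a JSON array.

Build:
Trie (insert patterns):
  n0 'ε': a→1 b→6 d→4 e→14
  n1 'a': e→2  ←P3
  n2 'ae': d→3
  n3 'aed': ·  ←P0
  n4 'd': c→5
  n5 'dc': a→19  ←P1
  n6 'b': b→7 d→10 e→16
  n7 'bb': c→8
  n8 'bbc': e→9
  n9 'bbce': ·  ←P2
  n10 'bd': d→11
  n11 'bdd': c→12
  n12 'bddc': a→13
  n13 'bddca': ·  ←P4
  n14 'e': e→15
  n15 'ee': ·  ←P5
  n16 'be': b→17
  n17 'beb': d→18
  n18 'bebd': ·  ←P6
  n19 'dca': ·  ←P7

BFS fail/out derivation:
  fail(1) 'a': from fail(0)=0 chase 'a': 0 ⇒ 0;  out={3}∪out(0)={3}
  fail(4) 'd': from fail(0)=0 chase 'd': 0 ⇒ 0;  out=∅∪out(0)=∅
  fail(6) 'b': from fail(0)=0 chase 'b': 0 ⇒ 0;  out=∅∪out(0)=∅
  fail(14) 'e': from fail(0)=0 chase 'e': 0 ⇒ 0;  out=∅∪out(0)=∅
  fail(2) 'ae': from fail(1)=0 chase 'e': 0 ⇒ 14;  out=∅∪out(14)=∅
  fail(5) 'dc': from fail(4)=0 chase 'c': 0 ⇒ 0;  out={1}∪out(0)={1}
  fail(7) 'bb': from fail(6)=0 chase 'b': 0 ⇒ 6;  out=∅∪out(6)=∅
  fail(10) 'bd': from fail(6)=0 chase 'd': 0 ⇒ 4;  out=∅∪out(4)=∅
  fail(15) 'ee': from fail(14)=0 chase 'e': 0 ⇒ 14;  out={5}∪out(14)={5}
  fail(16) 'be': from fail(6)=0 chase 'e': 0 ⇒ 14;  out=∅∪out(14)=∅
  fail(3) 'aed': from fail(2)=14 chase 'd': 14→0 ⇒ 4;  out={0}∪out(4)={0}
  fail(8) 'bbc': from fail(7)=6 chase 'c': 6→0 ⇒ 0;  out=∅∪out(0)=∅
  fail(11) 'bdd': from fail(10)=4 chase 'd': 4→0 ⇒ 4;  out=∅∪out(4)=∅
  fail(17) 'beb': from fail(16)=14 chase 'b': 14→0 ⇒ 6;  out=∅∪out(6)=∅
  fail(19) 'dca': from fail(5)=0 chase 'a': 0 ⇒ 1;  out={7}∪out(1)={3,7}
  fail(9) 'bbce': from fail(8)=0 chase 'e': 0 ⇒ 14;  out={2}∪out(14)={2}
  fail(12) 'bddc': from fail(11)=4 chase 'c': 4 ⇒ 5;  out=∅∪out(5)={1}
  fail(18) 'bebd': from fail(17)=6 chase 'd': 6 ⇒ 10;  out={6}∪out(10)={6}
  fail(13) 'bddca': from fail(12)=5 chase 'a': 5 ⇒ 19;  out={4}∪out(19)={3,4,7}

Text stream:
[0] read 'd'  n0⇒n4
[1] read 'c'  n4⇒n5  → match P1@[0:1]
[2] read 'a'  n5⇒n19  → match P3@[2:2],P7@[0:2]
[3] read 'd'  n19⇒n4 (fail-walked)
[4] read 'b'  n4⇒n6 (fail-walked)
[5] read 'a'  n6⇒n1 (fail-walked)  → match P3@[5:5]
[6] read 'd'  n1⇒n4 (fail-walked)
[7] read 'a'  n4⇒n1 (fail-walked)  → match P3@[7:7]
[8] read 'b'  n1⇒n6 (fail-walked)
[9] read 'd'  n6⇒n10
[10] read 'c'  n10⇒n5 (fail-walked)  → match P1@[9:10]
[11] read 'a'  n5⇒n19  → match P3@[11:11],P7@[9:11]
[12] read 'd'  n19⇒n4 (fail-walked)
[13] read 'b'  n4⇒n6 (fail-walked)
[14] read 'b'  n6⇒n7
[15] read 'b'  n7⇒n7 (fail-walked)
[16] read 'e'  n7⇒n16 (fail-walked)
[17] read 'b'  n16⇒n17
[18] read 'd'  n17⇒n18  → match P6@[15:18]
[19] read 'c'  n18⇒n5 (fail-walked)  → match P1@[18:19]
[20] read 'c'  n5⇒n0 (fail-walked)
[21] read 'b'  n0⇒n6
[22] read 'b'  n6⇒n7
[23] read 'b'  n7⇒n7 (fail-walked)
[24] read 'd'  n7⇒n10 (fail-walked)
[25] read 'd'  n10⇒n11
[26] read 'c'  n11⇒n12  → match P1@[25:26]
[27] read 'a'  n12⇒n13  → match P3@[27:27],P4@[23:27],P7@[25:27]
[28] read 'b'  n13⇒n6 (fail-walked)
[29] read 'a'  n6⇒n1 (fail-walked)  → match P3@[29:29]
[30] read 'b'  n1⇒n6 (fail-walked)
[31] read 'c'  n6⇒n0 (fail-walked)
[32] read 'd'  n0⇒n4
[33] read 'a'  n4⇒n1 (fail-walked)  → match P3@[33:33]
[34] read 'e'  n1⇒n2
[35] read 'a'  n2⇒n1 (fail-walked)  → match P3@[35:35]
[36] read 'd'  n1⇒n4 (fail-walked)
[37] read 'a'  n4⇒n1 (fail-walked)  → match P3@[37:37]
[38] read 'a'  n1⇒n1 (fail-walked)  → match P3@[38:38]
[39] read 'e'  n1⇒n2
[40] read 'd'  n2⇒n3  → match P0@[38:40]
[41] read 'c'  n3⇒n5 (fail-walked)  → match P1@[40:41]
[42] read 'a'  n5⇒n19  → match P3@[42:42],P7@[40:42]
[43] read 'e'  n19⇒n2 (fail-walked)
[44] read 'd'  n2⇒n3  → match P0@[42:44]
[45] read 'd'  n3⇒n4 (fail-walked)
[46] read 'd'  n4⇒n4 (fail-walked)
[47] read 'e'  n4⇒n14 (fail-walked)
[48] read 'a'  n14⇒n1 (fail-walked)  → match P3@[48:48]
[49] read 'd'  n1⇒n4 (fail-walked)
[50] read 'c'  n4⇒n5  → match P1@[49:50]
[51] read 'b'  n5⇒n6 (fail-walked)
[52] read 'b'  n6⇒n7
[53] read 'c'  n7⇒n8
[54] read 'e'  n8⇒n9  → match P2@[51:54]
[55] read 'c'  n9⇒n0 (fail-walked)
[56] read 'b'  n0⇒n6

Result: [[1,1],[2,3],[2,7],[5,3],[7,3],[10,1],[11,3],[11,7],[18,6],[19,1],[26,1],[27,3],[27,4],[27,7],[29,3],[33,3],[35,3],[37,3],[38,3],[40,0],[41,1],[42,3],[42,7],[44,0],[48,3],[50,1],[54,2]]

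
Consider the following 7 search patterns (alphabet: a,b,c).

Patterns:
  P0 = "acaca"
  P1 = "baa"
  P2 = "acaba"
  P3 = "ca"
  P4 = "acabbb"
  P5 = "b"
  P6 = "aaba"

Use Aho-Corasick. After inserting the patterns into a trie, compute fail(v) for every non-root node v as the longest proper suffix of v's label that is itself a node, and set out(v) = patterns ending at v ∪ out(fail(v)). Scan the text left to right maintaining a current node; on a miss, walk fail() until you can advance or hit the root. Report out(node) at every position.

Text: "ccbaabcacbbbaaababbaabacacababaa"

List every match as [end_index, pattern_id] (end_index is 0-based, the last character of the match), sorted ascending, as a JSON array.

Construct AC machine:
Trie nodes:
  n0 'ε': a→1 b→6 c→11
  n1 'a': a→15 c→2
  n2 'ac': a→3
  n3 'aca': b→9 c→4
  n4 'acac': a→5
  n5 'acaca': ·  ←P0
  n6 'b': a→7  ←P5
  n7 'ba': a→8
  n8 'baa': ·  ←P1
  n9 'acab': a→10 b→13
  n10 'acaba': ·  ←P2
  n11 'c': a→12
  n12 'ca': ·  ←P3
  n13 'acabb': b→14
  n14 'acabbb': ·  ←P4
  n15 'aa': b→16
  n16 'aab': a→17
  n17 'aaba': ·  ←P6

BFS fail/out derivation:
  fail(1) 'a': from fail(0)=0 chase 'a': 0 ⇒ 0;  out=∅∪out(0)=∅
  fail(6) 'b': from fail(0)=0 chase 'b': 0 ⇒ 0;  out={5}∪out(0)={5}
  fail(11) 'c': from fail(0)=0 chase 'c': 0 ⇒ 0;  out=∅∪out(0)=∅
  fail(2) 'ac': from fail(1)=0 chase 'c': 0 ⇒ 11;  out=∅∪out(11)=∅
  fail(7) 'ba': from fail(6)=0 chase 'a': 0 ⇒ 1;  out=∅∪out(1)=∅
  fail(12) 'ca': from fail(11)=0 chase 'a': 0 ⇒ 1;  out={3}∪out(1)={3}
  fail(15) 'aa': from fail(1)=0 chase 'a': 0 ⇒ 1;  out=∅∪out(1)=∅
  fail(3) 'aca': from fail(2)=11 chase 'a': 11 ⇒ 12;  out=∅∪out(12)={3}
  fail(8) 'baa': from fail(7)=1 chase 'a': 1 ⇒ 15;  out={1}∪out(15)={1}
  fail(16) 'aab': from fail(15)=1 chase 'b': 1→0 ⇒ 6;  out=∅∪out(6)={5}
  fail(4) 'acac': from fail(3)=12 chase 'c': 12→1 ⇒ 2;  out=∅∪out(2)=∅
  fail(9) 'acab': from fail(3)=12 chase 'b': 12→1→0 ⇒ 6;  out=∅∪out(6)={5}
  fail(17) 'aaba': from fail(16)=6 chase 'a': 6 ⇒ 7;  out={6}∪out(7)={6}
  fail(5) 'acaca': from fail(4)=2 chase 'a': 2 ⇒ 3;  out={0}∪out(3)={0,3}
  fail(10) 'acaba': from fail(9)=6 chase 'a': 6 ⇒ 7;  out={2}∪out(7)={2}
  fail(13) 'acabb': from fail(9)=6 chase 'b': 6→0 ⇒ 6;  out=∅∪out(6)={5}
  fail(14) 'acabbb': from fail(13)=6 chase 'b': 6→0 ⇒ 6;  out={4}∪out(6)={4,5}

Scan:
[0] read 'c'  n0⇒n11
[1] read 'c'  n11⇒n11 (via fail)
[2] read 'b'  n11⇒n6 (via fail)  ** P5@[2:2]
[3] read 'a'  n6⇒n7
[4] read 'a'  n7⇒n8  ** P1@[2:4]
[5] read 'b'  n8⇒n16 (via fail)  ** P5@[5:5]
[6] read 'c'  n16⇒n11 (via fail)
[7] read 'a'  n11⇒n12  ** P3@[6:7]
[8] read 'c'  n12⇒n2 (via fail)
[9] read 'b'  n2⇒n6 (via fail)  ** P5@[9:9]
[10] read 'b'  n6⇒n6 (via fail)  ** P5@[10:10]
[11] read 'b'  n6⇒n6 (via fail)  ** P5@[11:11]
[12] read 'a'  n6⇒n7
[13] read 'a'  n7⇒n8  ** P1@[11:13]
[14] read 'a'  n8⇒n15 (via fail)
[15] read 'b'  n15⇒n16  ** P5@[15:15]
[16] read 'a'  n16⇒n17  ** P6@[13:16]
[17] read 'b'  n17⇒n6 (via fail)  ** P5@[17:17]
[18] read 'b'  n6⇒n6 (via fail)  ** P5@[18:18]
[19] read 'a'  n6⇒n7
[20] read 'a'  n7⇒n8  ** P1@[18:20]
[21] read 'b'  n8⇒n16 (via fail)  ** P5@[21:21]
[22] read 'a'  n16⇒n17  ** P6@[19:22]
[23] read 'c'  n17⇒n2 (via fail)
[24] read 'a'  n2⇒n3  ** P3@[23:24]
[25] read 'c'  n3⇒n4
[26] read 'a'  n4⇒n5  ** P0@[22:26],P3@[25:26]
[27] read 'b'  n5⇒n9 (via fail)  ** P5@[27:27]
[28] read 'a'  n9⇒n10  ** P2@[24:28]
[29] read 'b'  n10⇒n6 (via fail)  ** P5@[29:29]
[30] read 'a'  n6⇒n7
[31] read 'a'  n7⇒n8  ** P1@[29:31]

Matches: [[2,5],[4,1],[5,5],[7,3],[9,5],[10,5],[11,5],[13,1],[15,5],[16,6],[17,5],[18,5],[20,1],[21,5],[22,6],[24,3],[26,0],[26,3],[27,5],[28,2],[29,5],[31,1]]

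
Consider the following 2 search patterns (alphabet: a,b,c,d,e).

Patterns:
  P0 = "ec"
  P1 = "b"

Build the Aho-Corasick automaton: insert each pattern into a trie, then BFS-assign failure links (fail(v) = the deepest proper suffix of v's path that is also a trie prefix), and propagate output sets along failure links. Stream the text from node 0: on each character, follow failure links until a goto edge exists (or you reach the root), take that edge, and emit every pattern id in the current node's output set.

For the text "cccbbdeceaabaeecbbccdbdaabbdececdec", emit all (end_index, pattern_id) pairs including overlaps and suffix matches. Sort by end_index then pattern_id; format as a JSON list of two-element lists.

Build:
Trie (insert patterns):
  n0 'ε': b→3 e→1
  n1 'e': c→2
  n2 'ec': ·  [P0 ends]
  n3 'b': ·  [P1 ends]

BFS fail/out derivation:
  fail(1) 'e': from fail(0)=0 chase 'e': 0 ⇒ 0;  out=∅∪out(0)=∅
  fail(3) 'b': from fail(0)=0 chase 'b': 0 ⇒ 0;  out={1}∪out(0)={1}
  fail(2) 'ec': from fail(1)=0 chase 'c': 0 ⇒ 0;  out={0}∪out(0)={0}

Scan:
i=0 'c': node 0→0
i=1 'c': node 0→0
i=2 'c': node 0→0
i=3 'b': node 0→3  emit P1@[3:3]
i=4 'b': node 3→3 (via fail)  emit P1@[4:4]
i=5 'd': node 3→0 (via fail)
i=6 'e': node 0→1
i=7 'c': node 1→2  emit P0@[6:7]
i=8 'e': node 2→1 (via fail)
i=9 'a': node 1→0 (via fail)
i=10 'a': node 0→0
i=11 'b': node 0→3  emit P1@[11:11]
i=12 'a': node 3→0 (via fail)
i=13 'e': node 0→1
i=14 'e': node 1→1 (via fail)
i=15 'c': node 1→2  emit P0@[14:15]
i=16 'b': node 2→3 (via fail)  emit P1@[16:16]
i=17 'b': node 3→3 (via fail)  emit P1@[17:17]
i=18 'c': node 3→0 (via fail)
i=19 'c': node 0→0
i=20 'd': node 0→0
i=21 'b': node 0→3  emit P1@[21:21]
i=22 'd': node 3→0 (via fail)
i=23 'a': node 0→0
i=24 'a': node 0→0
i=25 'b': node 0→3  emit P1@[25:25]
i=26 'b': node 3→3 (via fail)  emit P1@[26:26]
i=27 'd': node 3→0 (via fail)
i=28 'e': node 0→1
i=29 'c': node 1→2  emit P0@[28:29]
i=30 'e': node 2→1 (via fail)
i=31 'c': node 1→2  emit P0@[30:31]
i=32 'd': node 2→0 (via fail)
i=33 'e': node 0→1
i=34 'c': node 1→2  emit P0@[33:34]

All matches (sorted): [[3,1],[4,1],[7,0],[11,1],[15,0],[16,1],[17,1],[21,1],[25,1],[26,1],[29,0],[31,0],[34,0]]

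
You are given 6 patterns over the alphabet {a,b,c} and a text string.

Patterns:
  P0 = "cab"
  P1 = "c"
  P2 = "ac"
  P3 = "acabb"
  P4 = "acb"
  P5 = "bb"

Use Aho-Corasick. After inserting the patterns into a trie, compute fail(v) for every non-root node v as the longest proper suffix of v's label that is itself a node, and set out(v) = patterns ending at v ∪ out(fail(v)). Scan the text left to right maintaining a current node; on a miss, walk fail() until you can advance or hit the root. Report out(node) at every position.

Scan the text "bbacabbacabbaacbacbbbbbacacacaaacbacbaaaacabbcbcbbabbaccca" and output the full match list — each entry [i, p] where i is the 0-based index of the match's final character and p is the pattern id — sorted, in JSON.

Construct AC machine:
Trie nodes:
  n0 'ε': a→4 b→10 c→1
  n1 'c': a→2  ←P1
  n2 'ca': b→3
  n3 'cab': ·  ←P0
  n4 'a': c→5
  n5 'ac': a→6 b→9  ←P2
  n6 'aca': b→7
  n7 'acab': b→8
  n8 'acabb': ·  ←P3
  n9 'acb': ·  ←P4
  n10 'b': b→11
  n11 'bb': ·  ←P5

Failure links (BFS by depth):
  n1('c'): parent n0 fail=0; on 'c' 0 → fail=0;  out {1}∪∅={1}
  n4('a'): parent n0 fail=0; on 'a' 0 → fail=0;  out ∅∪∅=∅
  n10('b'): parent n0 fail=0; on 'b' 0 → fail=0;  out ∅∪∅=∅
  n2('ca'): parent n1 fail=0; on 'a' 0 → fail=4;  out ∅∪∅=∅
  n5('ac'): parent n4 fail=0; on 'c' 0 → fail=1;  out {2}∪{1}={1,2}
  n11('bb'): parent n10 fail=0; on 'b' 0 → fail=10;  out {5}∪∅={5}
  n3('cab'): parent n2 fail=4; on 'b' 4→0 → fail=10;  out {0}∪∅={0}
  n6('aca'): parent n5 fail=1; on 'a' 1 → fail=2;  out ∅∪∅=∅
  n9('acb'): parent n5 fail=1; on 'b' 1→0 → fail=10;  out {4}∪∅={4}
  n7('acab'): parent n6 fail=2; on 'b' 2 → fail=3;  out ∅∪{0}={0}
  n8('acabb'): parent n7 fail=3; on 'b' 3→10 → fail=11;  out {3}∪{5}={3,5}

Scan:
pos 0 'b': at 10
pos 1 'b': at 11  emit P5@[0:1]
pos 2 'a': at 4 (via fail)
pos 3 'c': at 5  emit P1@[3:3],P2@[2:3]
pos 4 'a': at 6
pos 5 'b': at 7  emit P0@[3:5]
pos 6 'b': at 8  emit P3@[2:6],P5@[5:6]
pos 7 'a': at 4 (via fail)
pos 8 'c': at 5  emit P1@[8:8],P2@[7:8]
pos 9 'a': at 6
pos 10 'b': at 7  emit P0@[8:10]
pos 11 'b': at 8  emit P3@[7:11],P5@[10:11]
pos 12 'a': at 4 (via fail)
pos 13 'a': at 4 (via fail)
pos 14 'c': at 5  emit P1@[14:14],P2@[13:14]
pos 15 'b': at 9  emit P4@[13:15]
pos 16 'a': at 4 (via fail)
pos 17 'c': at 5  emit P1@[17:17],P2@[16:17]
pos 18 'b': at 9  emit P4@[16:18]
pos 19 'b': at 11 (via fail)  emit P5@[18:19]
pos 20 'b': at 11 (via fail)  emit P5@[19:20]
pos 21 'b': at 11 (via fail)  emit P5@[20:21]
pos 22 'b': at 11 (via fail)  emit P5@[21:22]
pos 23 'a': at 4 (via fail)
pos 24 'c': at 5  emit P1@[24:24],P2@[23:24]
pos 25 'a': at 6
pos 26 'c': at 5 (via fail)  emit P1@[26:26],P2@[25:26]
pos 27 'a': at 6
pos 28 'c': at 5 (via fail)  emit P1@[28:28],P2@[27:28]
pos 29 'a': at 6
pos 30 'a': at 4 (via fail)
pos 31 'a': at 4 (via fail)
pos 32 'c': at 5  emit P1@[32:32],P2@[31:32]
pos 33 'b': at 9  emit P4@[31:33]
pos 34 'a': at 4 (via fail)
pos 35 'c': at 5  emit P1@[35:35],P2@[34:35]
pos 36 'b': at 9  emit P4@[34:36]
pos 37 'a': at 4 (via fail)
pos 38 'a': at 4 (via fail)
pos 39 'a': at 4 (via fail)
pos 40 'a': at 4 (via fail)
pos 41 'c': at 5  emit P1@[41:41],P2@[40:41]
pos 42 'a': at 6
pos 43 'b': at 7  emit P0@[41:43]
pos 44 'b': at 8  emit P3@[40:44],P5@[43:44]
pos 45 'c': at 1 (via fail)  emit P1@[45:45]
pos 46 'b': at 10 (via fail)
pos 47 'c': at 1 (via fail)  emit P1@[47:47]
pos 48 'b': at 10 (via fail)
pos 49 'b': at 11  emit P5@[48:49]
pos 50 'a': at 4 (via fail)
pos 51 'b': at 10 (via fail)
pos 52 'b': at 11  emit P5@[51:52]
pos 53 'a': at 4 (via fail)
pos 54 'c': at 5  emit P1@[54:54],P2@[53:54]
pos 55 'c': at 1 (via fail)  emit P1@[55:55]
pos 56 'c': at 1 (via fail)  emit P1@[56:56]
pos 57 'a': at 2

Matches: [[1,5],[3,1],[3,2],[5,0],[6,3],[6,5],[8,1],[8,2],[10,0],[11,3],[11,5],[14,1],[14,2],[15,4],[17,1],[17,2],[18,4],[19,5],[20,5],[21,5],[22,5],[24,1],[24,2],[26,1],[26,2],[28,1],[28,2],[32,1],[32,2],[33,4],[35,1],[35,2],[36,4],[41,1],[41,2],[43,0],[44,3],[44,5],[45,1],[47,1],[49,5],[52,5],[54,1],[54,2],[55,1],[56,1]]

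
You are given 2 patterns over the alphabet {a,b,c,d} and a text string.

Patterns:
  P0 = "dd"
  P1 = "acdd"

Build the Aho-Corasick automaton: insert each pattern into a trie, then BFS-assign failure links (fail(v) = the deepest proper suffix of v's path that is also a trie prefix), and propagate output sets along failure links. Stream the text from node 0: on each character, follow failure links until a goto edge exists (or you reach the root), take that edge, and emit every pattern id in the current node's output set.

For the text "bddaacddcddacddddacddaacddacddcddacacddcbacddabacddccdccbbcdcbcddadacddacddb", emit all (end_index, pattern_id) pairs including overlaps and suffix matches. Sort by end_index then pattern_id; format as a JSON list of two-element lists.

Build:
Trie nodes:
  n0 'ε': a→3 d→1
  n1 'd': d→2
  n2 'dd': ·  [P0 ends]
  n3 'a': c→4
  n4 'ac': d→5
  n5 'acd': d→6
  n6 'acdd': ·  [P1 ends]

BFS fail/out derivation:
  fail(1) 'd': from fail(0)=0 chase 'd': 0 ⇒ 0;  out=∅∪out(0)=∅
  fail(3) 'a': from fail(0)=0 chase 'a': 0 ⇒ 0;  out=∅∪out(0)=∅
  fail(2) 'dd': from fail(1)=0 chase 'd': 0 ⇒ 1;  out={0}∪out(1)={0}
  fail(4) 'ac': from fail(3)=0 chase 'c': 0 ⇒ 0;  out=∅∪out(0)=∅
  fail(5) 'acd': from fail(4)=0 chase 'd': 0 ⇒ 1;  out=∅∪out(1)=∅
  fail(6) 'acdd': from fail(5)=1 chase 'd': 1 ⇒ 2;  out={1}∪out(2)={0,1}

Scan:
pos 0 'b': at 0
pos 1 'd': at 1
pos 2 'd': at 2  emit P0@[1:2]
pos 3 'a': at 3 (fail-walked)
pos 4 'a': at 3 (fail-walked)
pos 5 'c': at 4
pos 6 'd': at 5
pos 7 'd': at 6  emit P0@[6:7],P1@[4:7]
pos 8 'c': at 0 (fail-walked)
pos 9 'd': at 1
pos 10 'd': at 2  emit P0@[9:10]
pos 11 'a': at 3 (fail-walked)
pos 12 'c': at 4
pos 13 'd': at 5
pos 14 'd': at 6  emit P0@[13:14],P1@[11:14]
pos 15 'd': at 2 (fail-walked)  emit P0@[14:15]
pos 16 'd': at 2 (fail-walked)  emit P0@[15:16]
pos 17 'a': at 3 (fail-walked)
pos 18 'c': at 4
pos 19 'd': at 5
pos 20 'd': at 6  emit P0@[19:20],P1@[17:20]
pos 21 'a': at 3 (fail-walked)
pos 22 'a': at 3 (fail-walked)
pos 23 'c': at 4
pos 24 'd': at 5
pos 25 'd': at 6  emit P0@[24:25],P1@[22:25]
pos 26 'a': at 3 (fail-walked)
pos 27 'c': at 4
pos 28 'd': at 5
pos 29 'd': at 6  emit P0@[28:29],P1@[26:29]
pos 30 'c': at 0 (fail-walked)
pos 31 'd': at 1
pos 32 'd': at 2  emit P0@[31:32]
pos 33 'a': at 3 (fail-walked)
pos 34 'c': at 4
pos 35 'a': at 3 (fail-walked)
pos 36 'c': at 4
pos 37 'd': at 5
pos 38 'd': at 6  emit P0@[37:38],P1@[35:38]
pos 39 'c': at 0 (fail-walked)
pos 40 'b': at 0
pos 41 'a': at 3
pos 42 'c': at 4
pos 43 'd': at 5
pos 44 'd': at 6  emit P0@[43:44],P1@[41:44]
pos 45 'a': at 3 (fail-walked)
pos 46 'b': at 0 (fail-walked)
pos 47 'a': at 3
pos 48 'c': at 4
pos 49 'd': at 5
pos 50 'd': at 6  emit P0@[49:50],P1@[47:50]
pos 51 'c': at 0 (fail-walked)
pos 52 'c': at 0
pos 53 'd': at 1
pos 54 'c': at 0 (fail-walked)
pos 55 'c': at 0
pos 56 'b': at 0
pos 57 'b': at 0
pos 58 'c': at 0
pos 59 'd': at 1
pos 60 'c': at 0 (fail-walked)
pos 61 'b': at 0
pos 62 'c': at 0
pos 63 'd': at 1
pos 64 'd': at 2  emit P0@[63:64]
pos 65 'a': at 3 (fail-walked)
pos 66 'd': at 1 (fail-walked)
pos 67 'a': at 3 (fail-walked)
pos 68 'c': at 4
pos 69 'd': at 5
pos 70 'd': at 6  emit P0@[69:70],P1@[67:70]
pos 71 'a': at 3 (fail-walked)
pos 72 'c': at 4
pos 73 'd': at 5
pos 74 'd': at 6  emit P0@[73:74],P1@[71:74]
pos 75 'b': at 0 (fail-walked)

All matches (sorted): [[2,0],[7,0],[7,1],[10,0],[14,0],[14,1],[15,0],[16,0],[20,0],[20,1],[25,0],[25,1],[29,0],[29,1],[32,0],[38,0],[38,1],[44,0],[44,1],[50,0],[50,1],[64,0],[70,0],[70,1],[74,0],[74,1]]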